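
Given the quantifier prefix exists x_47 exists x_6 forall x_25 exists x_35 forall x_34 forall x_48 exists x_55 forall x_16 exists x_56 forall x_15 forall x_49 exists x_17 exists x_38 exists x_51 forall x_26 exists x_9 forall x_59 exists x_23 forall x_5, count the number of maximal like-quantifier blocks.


Alternations = 13.
Blocks = alternations + 1 = 14

14


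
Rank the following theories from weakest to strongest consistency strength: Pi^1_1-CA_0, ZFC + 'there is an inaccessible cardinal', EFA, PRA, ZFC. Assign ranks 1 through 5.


Ordering by consistency strength:
1. EFA
2. PRA
3. Pi^1_1-CA_0
4. ZFC
5. ZFC + 'there is an inaccessible cardinal'


Pi^1_1-CA_0=3, ZFC + 'there is an inaccessible cardinal'=5, EFA=1, PRA=2, ZFC=4


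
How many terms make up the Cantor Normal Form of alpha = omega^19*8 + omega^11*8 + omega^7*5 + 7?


CNF: omega^19*8 + omega^11*8 + omega^7*5 + 7
Count the summands separated by '+':
  term 1: omega^19*8
  term 2: omega^11*8
  term 3: omega^7*5
  term 4: 7
Total terms = 4

4


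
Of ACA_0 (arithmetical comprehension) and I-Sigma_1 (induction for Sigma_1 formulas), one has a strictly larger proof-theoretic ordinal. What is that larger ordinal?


Proof-theoretic ordinal of ACA_0 (arithmetical comprehension): epsilon_0
Proof-theoretic ordinal of I-Sigma_1 (induction for Sigma_1 formulas): omega^omega
Comparing: omega^omega < epsilon_0.
The larger ordinal is epsilon_0 (from ACA_0 (arithmetical comprehension)).

epsilon_0


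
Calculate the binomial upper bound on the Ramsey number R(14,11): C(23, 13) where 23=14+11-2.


R(14,11) <= C(14+11-2, 14-1) = C(23, 13)
C(23, 13) = 23! / (13! * 10!)
= 1144066

1144066


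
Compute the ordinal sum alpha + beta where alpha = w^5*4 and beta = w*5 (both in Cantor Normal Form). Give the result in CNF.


Ordinal addition w^5*4 + w*5:
Leading exponent of alpha (5) > leading exponent of beta (1).
Since alpha's term has higher exponent than beta's leading term,
the sum is simply alpha followed by beta.
Result = w^5*4 + w*5

w^5*4 + w*5


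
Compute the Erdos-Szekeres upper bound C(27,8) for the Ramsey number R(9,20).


R(9,20) <= C(9+20-2, 9-1) = C(27, 8)
C(27, 8) = 27! / (8! * 19!)
= 2220075

2220075


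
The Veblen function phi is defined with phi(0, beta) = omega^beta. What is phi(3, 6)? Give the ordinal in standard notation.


phi(3, 6):
phi(3, beta) = eta_beta (the beta-th eta number, fixed point of zeta).
phi(3, 6) = eta_6

eta_6


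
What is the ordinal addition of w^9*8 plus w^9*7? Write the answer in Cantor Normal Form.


Ordinal addition w^9*8 + w^9*7:
Both terms have the same exponent 9.
w^e*c + w^e*d = w^e*(c+d).
Result = w^9*(8+7) = w^9*15

w^9*15


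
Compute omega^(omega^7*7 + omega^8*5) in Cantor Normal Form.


omega^(omega^7*7 + omega^8*5):
In ordinal addition a term is absorbed by a following term of strictly larger exponent: 7 < 8, so omega^7*7 + omega^8*5 = omega^8*5.
omega raised to a CNF ordinal is a single CNF term: Result = omega^(omega^8*5)

omega^(omega^8*5)


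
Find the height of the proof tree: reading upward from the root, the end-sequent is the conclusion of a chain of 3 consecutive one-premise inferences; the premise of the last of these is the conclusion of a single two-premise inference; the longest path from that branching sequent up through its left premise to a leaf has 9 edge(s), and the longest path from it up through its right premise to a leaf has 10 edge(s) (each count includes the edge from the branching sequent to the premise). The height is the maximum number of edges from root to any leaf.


Longest path through the left premise: 9 edges (measured from the branching sequent)
Longest path through the right premise: 10 edges
Height of the subtree rooted at the branching sequent: max(9, 10) = 10
The branching sequent sits 3 edges above the root (the chain of one-premise inferences), so height = 10 + 3 = 13

13


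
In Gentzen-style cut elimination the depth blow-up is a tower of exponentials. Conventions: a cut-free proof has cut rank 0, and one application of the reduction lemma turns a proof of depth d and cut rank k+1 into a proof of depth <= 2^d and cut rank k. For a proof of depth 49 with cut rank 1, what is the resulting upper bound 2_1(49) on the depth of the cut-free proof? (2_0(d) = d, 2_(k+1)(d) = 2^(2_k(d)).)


Each rank reduction sends depth d to at most 2^d; cut rank r needs r reductions.
2_0(49) = 49
2_1(49) = 2^49 = 562949953421312
Cut-free depth bound = 562949953421312

562949953421312


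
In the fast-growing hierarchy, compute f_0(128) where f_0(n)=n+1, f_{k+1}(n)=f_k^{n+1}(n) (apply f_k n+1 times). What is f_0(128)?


f_0(128) = 128 + 1 = 129

129


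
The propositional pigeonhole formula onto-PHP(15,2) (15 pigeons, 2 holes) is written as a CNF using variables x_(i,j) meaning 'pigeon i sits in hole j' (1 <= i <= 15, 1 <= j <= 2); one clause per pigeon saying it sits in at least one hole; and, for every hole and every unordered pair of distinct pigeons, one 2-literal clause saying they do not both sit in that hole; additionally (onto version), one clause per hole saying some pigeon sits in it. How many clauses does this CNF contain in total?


onto-PHP(15,2): 15 pigeons, 2 holes, 15*2 = 30 variables.
- pigeon clauses: one per pigeon -> 15 clauses
- hole clauses: 2 holes * C(15,2) = 2 * 105 -> 210 clauses
- onto clauses: one per hole -> 2 clauses
Total clauses = 15 + 210 + 2 = 227

227


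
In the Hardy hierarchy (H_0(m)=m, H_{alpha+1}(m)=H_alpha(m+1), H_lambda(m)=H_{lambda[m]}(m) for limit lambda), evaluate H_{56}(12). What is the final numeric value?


H_56(12):
For finite ordinals k, H_k(n) = n + k (each successor step adds 1).
H_56(12) = 12 + 56 = 68

68


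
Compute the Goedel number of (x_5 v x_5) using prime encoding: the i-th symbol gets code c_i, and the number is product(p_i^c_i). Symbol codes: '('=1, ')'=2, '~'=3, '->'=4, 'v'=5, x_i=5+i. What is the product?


Formula: (x_5 v x_5)
Symbol codes: [1, 10, 5, 10, 2]
Primes: [2, 3, 5, 7, 11]
p_1^1 = 2^1 = 2
p_2^10 = 3^10 = 59049
p_3^5 = 5^5 = 3125
p_4^10 = 7^10 = 282475249
p_5^2 = 11^2 = 121
Product = 12614159989764506250

12614159989764506250


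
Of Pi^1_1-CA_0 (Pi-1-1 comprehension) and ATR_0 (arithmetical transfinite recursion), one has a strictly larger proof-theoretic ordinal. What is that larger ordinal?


Proof-theoretic ordinal of Pi^1_1-CA_0 (Pi-1-1 comprehension): psi_0(Omega_omega)
Proof-theoretic ordinal of ATR_0 (arithmetical transfinite recursion): Gamma_0
Comparing: Gamma_0 < psi_0(Omega_omega).
The larger ordinal is psi_0(Omega_omega) (from Pi^1_1-CA_0 (Pi-1-1 comprehension)).

psi_0(Omega_omega)


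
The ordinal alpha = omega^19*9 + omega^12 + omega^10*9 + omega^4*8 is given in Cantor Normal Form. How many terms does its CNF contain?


CNF: omega^19*9 + omega^12 + omega^10*9 + omega^4*8
Count the summands separated by '+':
  term 1: omega^19*9
  term 2: omega^12
  term 3: omega^10*9
  term 4: omega^4*8
Total terms = 4

4


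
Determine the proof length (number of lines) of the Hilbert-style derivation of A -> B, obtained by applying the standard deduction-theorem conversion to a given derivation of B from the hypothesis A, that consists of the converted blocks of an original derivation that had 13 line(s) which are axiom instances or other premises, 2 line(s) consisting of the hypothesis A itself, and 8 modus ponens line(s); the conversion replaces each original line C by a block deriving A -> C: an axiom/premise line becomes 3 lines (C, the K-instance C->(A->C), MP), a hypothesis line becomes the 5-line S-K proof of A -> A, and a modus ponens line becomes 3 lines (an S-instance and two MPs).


Deduction-theorem conversion, block by block:
- 13 axiom/premise lines -> 3 lines each = 39
- 2 hypothesis lines -> 5 lines each (identity proof A->A) = 10
- 8 MP lines -> 3 lines each (S-instance, MP, MP) = 24
Total = 39 + 10 + 24 = 73 lines.

73


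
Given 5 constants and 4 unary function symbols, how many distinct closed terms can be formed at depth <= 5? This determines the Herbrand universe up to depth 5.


Herbrand terms by depth:
Depth 0: 5 constants
Depth 1: 20 new terms (running total: 25)
Depth 2: 80 new terms (running total: 105)
Depth 3: 320 new terms (running total: 425)
Depth 4: 1280 new terms (running total: 1705)
Depth 5: 5120 new terms (running total: 6825)
Total distinct ground terms = 6825

6825


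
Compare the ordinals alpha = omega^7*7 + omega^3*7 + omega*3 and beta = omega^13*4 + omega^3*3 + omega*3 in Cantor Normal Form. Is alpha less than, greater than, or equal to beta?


Compare term by term from highest exponent:
alpha = omega^7*7 + omega^3*7 + omega*3
beta = omega^13*4 + omega^3*3 + omega*3
Term 1: alpha has omega^7*7, beta has omega^13*4
Term 2: alpha has omega^3*7, beta has omega^3*3
Term 3: alpha has omega^1*3, beta has omega^1*3
Result: alpha < beta

alpha < beta


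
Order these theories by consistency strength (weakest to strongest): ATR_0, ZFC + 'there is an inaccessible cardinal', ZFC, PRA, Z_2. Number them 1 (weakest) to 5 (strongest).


Ordering by consistency strength:
1. PRA
2. ATR_0
3. Z_2
4. ZFC
5. ZFC + 'there is an inaccessible cardinal'


ATR_0=2, ZFC + 'there is an inaccessible cardinal'=5, ZFC=4, PRA=1, Z_2=3


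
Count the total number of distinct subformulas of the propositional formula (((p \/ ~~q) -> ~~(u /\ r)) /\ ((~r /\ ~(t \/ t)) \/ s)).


Formula: (((p \/ ~~q) -> ~~(u /\ r)) /\ ((~r /\ ~(t \/ t)) \/ s))
Subformulas found:
  1. r
  2. q
  3. u
  4. s
  5. t
  6. p
  7. ~r
  8. ~q
  9. ~~q
  10. (t \/ t)
  11. (u /\ r)
  12. ~(u /\ r)
  13. ~(t \/ t)
  14. ~~(u /\ r)
  15. (p \/ ~~q)
  16. (~r /\ ~(t \/ t))
  17. ((~r /\ ~(t \/ t)) \/ s)
  18. ((p \/ ~~q) -> ~~(u /\ r))
  19. (((p \/ ~~q) -> ~~(u /\ r)) /\ ((~r /\ ~(t \/ t)) \/ s))
Total distinct subformulas = 19

19


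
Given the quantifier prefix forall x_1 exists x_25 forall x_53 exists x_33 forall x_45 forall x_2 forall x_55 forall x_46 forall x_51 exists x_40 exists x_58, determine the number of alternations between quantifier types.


Walk the prefix and count type changes:
  position 1: forall -> exists <-- alternation
  position 2: exists -> forall <-- alternation
  position 3: forall -> exists <-- alternation
  position 4: exists -> forall <-- alternation
  position 5: forall -> forall
  position 6: forall -> forall
  position 7: forall -> forall
  position 8: forall -> forall
  position 9: forall -> exists <-- alternation
  position 10: exists -> exists
Total alternations = 5

5


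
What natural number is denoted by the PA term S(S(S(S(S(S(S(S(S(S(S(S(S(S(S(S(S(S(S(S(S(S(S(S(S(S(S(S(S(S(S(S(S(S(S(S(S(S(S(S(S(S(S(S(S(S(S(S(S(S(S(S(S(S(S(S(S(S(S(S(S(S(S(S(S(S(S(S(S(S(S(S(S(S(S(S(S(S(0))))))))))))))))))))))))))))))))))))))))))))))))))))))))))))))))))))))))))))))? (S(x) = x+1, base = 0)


Counting successors applied to 0:
78 applications of S to 0 = 78

78


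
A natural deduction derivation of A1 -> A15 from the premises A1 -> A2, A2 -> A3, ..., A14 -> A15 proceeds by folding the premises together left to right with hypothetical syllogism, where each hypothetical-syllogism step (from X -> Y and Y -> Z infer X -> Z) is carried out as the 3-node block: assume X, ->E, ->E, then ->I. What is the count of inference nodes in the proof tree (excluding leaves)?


There are 14 premises in the chain. The first HS step combines premises 1 and 2; each further premise needs one more HS step.
So 14 premises require 14 - 1 = 13 hypothetical-syllogism steps.
Each HS step uses 3 inference nodes (->E, ->E, ->I).
13 * 3 = 39 total inference nodes.

39


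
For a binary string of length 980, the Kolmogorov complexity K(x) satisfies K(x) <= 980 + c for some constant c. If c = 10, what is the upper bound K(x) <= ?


K(x) <= |x| + c = 980 + 10 = 990

990


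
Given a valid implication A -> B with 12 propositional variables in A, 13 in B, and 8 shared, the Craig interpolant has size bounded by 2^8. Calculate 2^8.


Shared atoms = 8
Craig interpolant size bound = 2^8
= 256

256


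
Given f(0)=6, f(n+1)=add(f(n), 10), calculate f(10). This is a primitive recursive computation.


f(0) = 6
f(1) = add(f(0), 10) = add(6, 10) = 16
f(2) = add(f(1), 10) = add(16, 10) = 26
f(3) = add(f(2), 10) = add(26, 10) = 36
f(4) = add(f(3), 10) = add(36, 10) = 46
f(5) = add(f(4), 10) = add(46, 10) = 56
f(6) = add(f(5), 10) = add(56, 10) = 66
f(7) = add(f(6), 10) = add(66, 10) = 76
f(8) = add(f(7), 10) = add(76, 10) = 86
f(9) = add(f(8), 10) = add(86, 10) = 96
f(10) = add(f(9), 10) = add(96, 10) = 106


106


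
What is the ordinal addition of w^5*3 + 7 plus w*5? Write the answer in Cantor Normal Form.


Ordinal addition (w^5*3 + 7) + w*5:
alpha's leading term has exponent 5 > beta's exponent 1, so it survives.
alpha's tail term has exponent 0 < beta's exponent 1, so it is absorbed by beta.
In ordinal addition, any term followed by a strictly larger-exponent term is absorbed.
Result = w^5*3 + w*5

w^5*3 + w*5


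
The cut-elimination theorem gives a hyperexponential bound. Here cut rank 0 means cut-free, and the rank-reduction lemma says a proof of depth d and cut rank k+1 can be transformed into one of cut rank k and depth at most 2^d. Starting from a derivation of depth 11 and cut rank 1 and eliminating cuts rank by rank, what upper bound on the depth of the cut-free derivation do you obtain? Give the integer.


Each rank reduction sends depth d to at most 2^d; cut rank r needs r reductions.
2_0(11) = 11
2_1(11) = 2^11 = 2048
Cut-free depth bound = 2048

2048


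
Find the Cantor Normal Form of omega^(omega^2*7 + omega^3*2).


omega^(omega^2*7 + omega^3*2):
In ordinal addition a term is absorbed by a following term of strictly larger exponent: 2 < 3, so omega^2*7 + omega^3*2 = omega^3*2.
omega raised to a CNF ordinal is a single CNF term: Result = omega^(omega^3*2)

omega^(omega^3*2)


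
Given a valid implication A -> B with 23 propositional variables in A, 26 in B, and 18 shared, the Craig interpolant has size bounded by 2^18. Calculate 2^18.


Shared atoms = 18
Craig interpolant size bound = 2^18
= 262144

262144


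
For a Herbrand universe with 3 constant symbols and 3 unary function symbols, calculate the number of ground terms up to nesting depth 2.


Herbrand terms by depth:
Depth 0: 3 constants
Depth 1: 9 new terms (running total: 12)
Depth 2: 27 new terms (running total: 39)
Total distinct ground terms = 39

39


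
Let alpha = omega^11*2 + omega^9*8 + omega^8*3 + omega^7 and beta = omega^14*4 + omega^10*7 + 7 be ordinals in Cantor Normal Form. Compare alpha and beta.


Compare term by term from highest exponent:
alpha = omega^11*2 + omega^9*8 + omega^8*3 + omega^7
beta = omega^14*4 + omega^10*7 + 7
Term 1: alpha has omega^11*2, beta has omega^14*4
Term 2: alpha has omega^9*8, beta has omega^10*7
Term 3: alpha has omega^8*3, beta has omega^0*7
Term 4: alpha has omega^7*1, beta has omega^0*0
Result: alpha < beta

alpha < beta


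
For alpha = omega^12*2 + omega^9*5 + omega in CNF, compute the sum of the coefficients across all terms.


CNF: omega^12*2 + omega^9*5 + omega
Coefficients: 2 + 5 + 1 = 8

8


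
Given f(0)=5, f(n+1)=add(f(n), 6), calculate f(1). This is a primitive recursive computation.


f(0) = 5
f(1) = add(f(0), 6) = add(5, 6) = 11


11


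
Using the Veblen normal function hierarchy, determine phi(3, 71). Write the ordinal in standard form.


phi(3, 71):
phi(3, beta) = eta_beta (the beta-th eta number, fixed point of zeta).
phi(3, 71) = eta_71

eta_71


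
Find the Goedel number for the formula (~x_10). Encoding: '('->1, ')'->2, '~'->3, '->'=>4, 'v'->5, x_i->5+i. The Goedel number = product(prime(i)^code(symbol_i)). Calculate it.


Formula: (~x_10)
Symbol codes: [1, 3, 15, 2]
Primes: [2, 3, 5, 7]
p_1^1 = 2^1 = 2
p_2^3 = 3^3 = 27
p_3^15 = 5^15 = 30517578125
p_4^2 = 7^2 = 49
Product = 80749511718750

80749511718750


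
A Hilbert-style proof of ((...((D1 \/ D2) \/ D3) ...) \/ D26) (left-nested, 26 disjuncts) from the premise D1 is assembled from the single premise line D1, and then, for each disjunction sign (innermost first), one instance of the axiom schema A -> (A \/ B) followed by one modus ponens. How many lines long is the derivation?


Building the left-nested 26-ary disjunction from D1:
- 1 premise line (D1)
- 26 disjuncts means 25 disjunction signs; each needs 1 axiom instance + 1 MP = 2 lines: 2 * 25 = 50
Total = 1 + 50 = 51 lines.

51


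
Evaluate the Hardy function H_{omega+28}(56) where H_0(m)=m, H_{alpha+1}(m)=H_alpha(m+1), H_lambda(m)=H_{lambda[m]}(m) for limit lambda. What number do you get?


H_{omega+28}(56):
Unwind the 28 successor steps: H_{omega+28}(56) = H_omega(56+28) = H_omega(84).
H_omega(m) = H_m(m) = m + m = 2m.
Result = 2 * 84 = 168

168


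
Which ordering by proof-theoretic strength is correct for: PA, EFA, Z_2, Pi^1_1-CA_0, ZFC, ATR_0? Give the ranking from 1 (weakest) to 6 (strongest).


Ordering by consistency strength:
1. EFA
2. PA
3. ATR_0
4. Pi^1_1-CA_0
5. Z_2
6. ZFC


PA=2, EFA=1, Z_2=5, Pi^1_1-CA_0=4, ZFC=6, ATR_0=3


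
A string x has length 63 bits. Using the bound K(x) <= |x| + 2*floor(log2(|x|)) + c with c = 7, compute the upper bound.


floor(log2(63)) = 5
2 * 5 = 10
K(x) <= 63 + 10 + 7 = 80

80


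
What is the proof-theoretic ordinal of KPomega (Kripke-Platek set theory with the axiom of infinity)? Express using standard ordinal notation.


The proof-theoretic ordinal of KPomega (Kripke-Platek set theory with the axiom of infinity) is a standard result in ordinal analysis.
This ordinal is the supremum of order types of primitive recursive well-orderings
that the theory can prove to be well-ordered.
For KPomega (Kripke-Platek set theory with the axiom of infinity), the proof-theoretic ordinal is psi_0(epsilon_{Omega+1}).

psi_0(epsilon_{Omega+1})


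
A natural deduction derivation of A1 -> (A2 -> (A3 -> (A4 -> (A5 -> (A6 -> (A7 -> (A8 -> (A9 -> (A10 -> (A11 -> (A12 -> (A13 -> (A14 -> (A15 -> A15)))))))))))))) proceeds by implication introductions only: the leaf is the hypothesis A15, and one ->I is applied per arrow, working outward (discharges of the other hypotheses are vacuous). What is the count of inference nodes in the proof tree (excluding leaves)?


The formula has 15 arrows (->); its innermost consequent A15 is one of the antecedents,
so the proof starts from the hypothesis leaf A15 (not a rule application) and closes one arrow per ->I.
Building A1 -> (A2 -> (A3 -> (A4 -> (A5 -> (A6 -> (A7 -> (A8 -> (A9 -> (A10 -> (A11 -> (A12 -> (A13 -> (A14 -> (A15 -> A15)))))))))))))) therefore takes 15 nested implication introductions.
Total inference nodes = 15

15


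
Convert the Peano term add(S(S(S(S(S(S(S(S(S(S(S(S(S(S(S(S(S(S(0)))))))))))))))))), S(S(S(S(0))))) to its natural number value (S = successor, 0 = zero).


add(S^18(0), S^4(0)):
S^18(0) = 18
S^4(0) = 4
18 + 4 = 22

22


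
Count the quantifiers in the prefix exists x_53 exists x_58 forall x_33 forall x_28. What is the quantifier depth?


Quantifier prefix has 4 quantifier symbols.
Quantifier depth = 4

4


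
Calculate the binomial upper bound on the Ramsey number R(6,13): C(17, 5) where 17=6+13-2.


R(6,13) <= C(6+13-2, 6-1) = C(17, 5)
C(17, 5) = 17! / (5! * 12!)
= 6188

6188


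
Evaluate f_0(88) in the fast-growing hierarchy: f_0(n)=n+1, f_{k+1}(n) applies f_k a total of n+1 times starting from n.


f_0(88) = 88 + 1 = 89

89


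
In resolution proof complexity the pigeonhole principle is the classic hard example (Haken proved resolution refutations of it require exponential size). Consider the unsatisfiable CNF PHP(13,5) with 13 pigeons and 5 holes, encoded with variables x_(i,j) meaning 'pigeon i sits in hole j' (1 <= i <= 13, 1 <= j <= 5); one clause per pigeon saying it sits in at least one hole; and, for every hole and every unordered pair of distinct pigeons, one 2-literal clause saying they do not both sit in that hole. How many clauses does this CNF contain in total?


PHP(13,5): 13 pigeons, 5 holes, 13*5 = 65 variables.
- pigeon clauses: one per pigeon -> 13 clauses
- hole clauses: 5 holes * C(13,2) = 5 * 78 -> 390 clauses
Total clauses = 13 + 390 = 403

403


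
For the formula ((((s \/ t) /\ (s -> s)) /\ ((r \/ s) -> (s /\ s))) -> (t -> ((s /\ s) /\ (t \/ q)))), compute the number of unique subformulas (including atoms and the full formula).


Formula: ((((s \/ t) /\ (s -> s)) /\ ((r \/ s) -> (s /\ s))) -> (t -> ((s /\ s) /\ (t \/ q))))
Subformulas found:
  1. q
  2. s
  3. r
  4. t
  5. (r \/ s)
  6. (s \/ t)
  7. (s /\ s)
  8. (t \/ q)
  9. (s -> s)
  10. ((s /\ s) /\ (t \/ q))
  11. ((s \/ t) /\ (s -> s))
  12. ((r \/ s) -> (s /\ s))
  13. (t -> ((s /\ s) /\ (t \/ q)))
  14. (((s \/ t) /\ (s -> s)) /\ ((r \/ s) -> (s /\ s)))
  15. ((((s \/ t) /\ (s -> s)) /\ ((r \/ s) -> (s /\ s))) -> (t -> ((s /\ s) /\ (t \/ q))))
Total distinct subformulas = 15

15


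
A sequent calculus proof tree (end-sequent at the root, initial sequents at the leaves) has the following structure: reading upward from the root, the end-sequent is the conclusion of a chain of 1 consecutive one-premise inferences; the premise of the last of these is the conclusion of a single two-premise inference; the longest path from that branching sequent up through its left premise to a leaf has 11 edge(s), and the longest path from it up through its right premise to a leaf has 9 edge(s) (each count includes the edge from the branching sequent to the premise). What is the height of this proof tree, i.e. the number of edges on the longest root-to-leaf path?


Longest path through the left premise: 11 edges (measured from the branching sequent)
Longest path through the right premise: 9 edges
Height of the subtree rooted at the branching sequent: max(11, 9) = 11
The branching sequent sits 1 edges above the root (the chain of one-premise inferences), so height = 11 + 1 = 12

12


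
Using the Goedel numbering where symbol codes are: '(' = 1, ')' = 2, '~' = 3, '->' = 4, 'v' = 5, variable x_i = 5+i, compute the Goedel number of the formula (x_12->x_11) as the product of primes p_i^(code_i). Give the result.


Formula: (x_12->x_11)
Symbol codes: [1, 17, 4, 16, 2]
Primes: [2, 3, 5, 7, 11]
p_1^1 = 2^1 = 2
p_2^17 = 3^17 = 129140163
p_3^4 = 5^4 = 625
p_4^16 = 7^16 = 33232930569601
p_5^2 = 11^2 = 121
Product = 649120543197300842725653750

649120543197300842725653750


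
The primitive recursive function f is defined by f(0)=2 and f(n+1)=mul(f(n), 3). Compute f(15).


f(0) = 2
f(1) = mul(f(0), 3) = mul(2, 3) = 6
f(2) = mul(f(1), 3) = mul(6, 3) = 18
f(3) = mul(f(2), 3) = mul(18, 3) = 54
f(4) = mul(f(3), 3) = mul(54, 3) = 162
f(5) = mul(f(4), 3) = mul(162, 3) = 486
f(6) = mul(f(5), 3) = mul(486, 3) = 1458
f(7) = mul(f(6), 3) = mul(1458, 3) = 4374
f(8) = mul(f(7), 3) = mul(4374, 3) = 13122
f(9) = mul(f(8), 3) = mul(13122, 3) = 39366
f(10) = mul(f(9), 3) = mul(39366, 3) = 118098
f(11) = mul(f(10), 3) = mul(118098, 3) = 354294
f(12) = mul(f(11), 3) = mul(354294, 3) = 1062882
f(13) = mul(f(12), 3) = mul(1062882, 3) = 3188646
f(14) = mul(f(13), 3) = mul(3188646, 3) = 9565938
f(15) = mul(f(14), 3) = mul(9565938, 3) = 28697814


28697814


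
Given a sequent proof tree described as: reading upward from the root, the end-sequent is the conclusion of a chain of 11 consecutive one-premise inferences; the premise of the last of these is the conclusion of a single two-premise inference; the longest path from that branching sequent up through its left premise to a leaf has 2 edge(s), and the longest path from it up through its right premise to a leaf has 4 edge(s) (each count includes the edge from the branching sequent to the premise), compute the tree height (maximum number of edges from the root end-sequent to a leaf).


Longest path through the left premise: 2 edges (measured from the branching sequent)
Longest path through the right premise: 4 edges
Height of the subtree rooted at the branching sequent: max(2, 4) = 4
The branching sequent sits 11 edges above the root (the chain of one-premise inferences), so height = 4 + 11 = 15

15


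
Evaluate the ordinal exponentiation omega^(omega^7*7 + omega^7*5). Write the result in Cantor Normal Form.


omega^(omega^7*7 + omega^7*5):
Both terms of the exponent have the same exponent 7, so they merge: omega^7*7 + omega^7*5 = omega^7*(7+5) = omega^7*12.
omega raised to a CNF ordinal is a single CNF term: Result = omega^(omega^7*12)

omega^(omega^7*12)


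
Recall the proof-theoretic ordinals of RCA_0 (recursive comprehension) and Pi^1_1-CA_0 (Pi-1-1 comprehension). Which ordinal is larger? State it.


Proof-theoretic ordinal of RCA_0 (recursive comprehension): omega^omega
Proof-theoretic ordinal of Pi^1_1-CA_0 (Pi-1-1 comprehension): psi_0(Omega_omega)
Comparing: omega^omega < psi_0(Omega_omega).
The larger ordinal is psi_0(Omega_omega) (from Pi^1_1-CA_0 (Pi-1-1 comprehension)).

psi_0(Omega_omega)


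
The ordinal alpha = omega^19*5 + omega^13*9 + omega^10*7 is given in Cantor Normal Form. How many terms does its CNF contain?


CNF: omega^19*5 + omega^13*9 + omega^10*7
Count the summands separated by '+':
  term 1: omega^19*5
  term 2: omega^13*9
  term 3: omega^10*7
Total terms = 3

3


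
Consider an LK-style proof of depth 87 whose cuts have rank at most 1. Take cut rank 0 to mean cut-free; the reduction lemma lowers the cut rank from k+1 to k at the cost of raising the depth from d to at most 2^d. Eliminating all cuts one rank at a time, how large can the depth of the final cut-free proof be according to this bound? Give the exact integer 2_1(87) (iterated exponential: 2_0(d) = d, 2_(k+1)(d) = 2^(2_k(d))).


Each rank reduction sends depth d to at most 2^d; cut rank r needs r reductions.
2_0(87) = 87
2_1(87) = 2^87 = 154742504910672534362390528
Cut-free depth bound = 154742504910672534362390528

154742504910672534362390528


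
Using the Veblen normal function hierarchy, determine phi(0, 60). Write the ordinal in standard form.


phi(0, 60):
phi(0, beta) = omega^beta by definition.
phi(0, 60) = omega^60

omega^60


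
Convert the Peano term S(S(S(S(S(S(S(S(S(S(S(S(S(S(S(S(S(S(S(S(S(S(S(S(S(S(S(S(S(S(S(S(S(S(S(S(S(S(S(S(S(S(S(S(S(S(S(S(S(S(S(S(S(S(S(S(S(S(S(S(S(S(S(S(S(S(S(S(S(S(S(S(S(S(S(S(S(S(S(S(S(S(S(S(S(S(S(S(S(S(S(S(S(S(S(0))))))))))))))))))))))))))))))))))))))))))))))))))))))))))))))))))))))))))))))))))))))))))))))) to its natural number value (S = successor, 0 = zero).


Counting successors applied to 0:
95 applications of S to 0 = 95

95


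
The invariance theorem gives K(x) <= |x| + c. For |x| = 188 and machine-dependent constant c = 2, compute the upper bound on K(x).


K(x) <= |x| + c = 188 + 2 = 190

190


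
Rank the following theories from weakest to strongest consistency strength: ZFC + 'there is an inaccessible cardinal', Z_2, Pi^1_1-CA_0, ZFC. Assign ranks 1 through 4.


Ordering by consistency strength:
1. Pi^1_1-CA_0
2. Z_2
3. ZFC
4. ZFC + 'there is an inaccessible cardinal'


ZFC + 'there is an inaccessible cardinal'=4, Z_2=2, Pi^1_1-CA_0=1, ZFC=3


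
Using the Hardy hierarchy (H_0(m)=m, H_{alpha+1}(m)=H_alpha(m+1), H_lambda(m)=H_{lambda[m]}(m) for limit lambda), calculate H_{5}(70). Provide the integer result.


H_5(70):
For finite ordinals k, H_k(n) = n + k (each successor step adds 1).
H_5(70) = 70 + 5 = 75

75


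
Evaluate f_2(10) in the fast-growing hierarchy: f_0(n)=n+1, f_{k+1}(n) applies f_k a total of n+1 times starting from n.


f_2(10) = f_1^11(10)
f_1(m) = 2m + 1.
Iterating: f_1^k(n) = 2^k*(n+1) - 1.
f_2(10) = 2^11*(10+1) - 1 = 2048*11 - 1 = 22527

22527


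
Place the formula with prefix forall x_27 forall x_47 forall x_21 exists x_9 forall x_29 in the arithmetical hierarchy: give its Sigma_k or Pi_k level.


Leading quantifier is forall, so the class is Pi.
Number of quantifier blocks = alternations + 1 = 2 + 1 = 3.
Classification: Pi_3

Pi_3


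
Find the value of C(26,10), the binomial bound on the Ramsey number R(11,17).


R(11,17) <= C(11+17-2, 11-1) = C(26, 10)
C(26, 10) = 26! / (10! * 16!)
= 5311735

5311735


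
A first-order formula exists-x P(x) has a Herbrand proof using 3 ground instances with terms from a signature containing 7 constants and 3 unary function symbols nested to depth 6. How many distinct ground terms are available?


Herbrand terms by depth:
Depth 0: 7 constants
Depth 1: 21 new terms (running total: 28)
Depth 2: 63 new terms (running total: 91)
Depth 3: 189 new terms (running total: 280)
Depth 4: 567 new terms (running total: 847)
Depth 5: 1701 new terms (running total: 2548)
Depth 6: 5103 new terms (running total: 7651)
Total distinct ground terms = 7651

7651


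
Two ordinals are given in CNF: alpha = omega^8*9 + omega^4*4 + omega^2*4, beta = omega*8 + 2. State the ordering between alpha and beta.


Compare term by term from highest exponent:
alpha = omega^8*9 + omega^4*4 + omega^2*4
beta = omega*8 + 2
Term 1: alpha has omega^8*9, beta has omega^1*8
Term 2: alpha has omega^4*4, beta has omega^0*2
Term 3: alpha has omega^2*4, beta has omega^0*0
Result: alpha > beta

alpha > beta


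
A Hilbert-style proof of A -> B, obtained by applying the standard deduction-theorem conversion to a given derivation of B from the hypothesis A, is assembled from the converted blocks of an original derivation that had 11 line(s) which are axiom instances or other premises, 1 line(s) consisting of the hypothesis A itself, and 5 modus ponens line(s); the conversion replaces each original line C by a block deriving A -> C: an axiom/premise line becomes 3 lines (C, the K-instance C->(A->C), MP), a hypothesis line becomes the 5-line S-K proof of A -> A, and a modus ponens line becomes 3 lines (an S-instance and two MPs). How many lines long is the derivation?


Deduction-theorem conversion, block by block:
- 11 axiom/premise lines -> 3 lines each = 33
- 1 hypothesis lines -> 5 lines each (identity proof A->A) = 5
- 5 MP lines -> 3 lines each (S-instance, MP, MP) = 15
Total = 33 + 5 + 15 = 53 lines.

53


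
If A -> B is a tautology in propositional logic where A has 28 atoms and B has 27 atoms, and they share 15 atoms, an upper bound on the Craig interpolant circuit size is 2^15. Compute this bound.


Shared atoms = 15
Craig interpolant size bound = 2^15
= 32768

32768


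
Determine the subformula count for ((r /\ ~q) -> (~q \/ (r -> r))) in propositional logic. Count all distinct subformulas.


Formula: ((r /\ ~q) -> (~q \/ (r -> r)))
Subformulas found:
  1. q
  2. r
  3. ~q
  4. (r -> r)
  5. (r /\ ~q)
  6. (~q \/ (r -> r))
  7. ((r /\ ~q) -> (~q \/ (r -> r)))
Total distinct subformulas = 7

7


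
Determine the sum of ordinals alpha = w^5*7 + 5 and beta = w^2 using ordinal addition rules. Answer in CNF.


Ordinal addition (w^5*7 + 5) + w^2:
alpha's leading term has exponent 5 > beta's exponent 2, so it survives.
alpha's tail term has exponent 0 < beta's exponent 2, so it is absorbed by beta.
In ordinal addition, any term followed by a strictly larger-exponent term is absorbed.
Result = w^5*7 + w^2

w^5*7 + w^2


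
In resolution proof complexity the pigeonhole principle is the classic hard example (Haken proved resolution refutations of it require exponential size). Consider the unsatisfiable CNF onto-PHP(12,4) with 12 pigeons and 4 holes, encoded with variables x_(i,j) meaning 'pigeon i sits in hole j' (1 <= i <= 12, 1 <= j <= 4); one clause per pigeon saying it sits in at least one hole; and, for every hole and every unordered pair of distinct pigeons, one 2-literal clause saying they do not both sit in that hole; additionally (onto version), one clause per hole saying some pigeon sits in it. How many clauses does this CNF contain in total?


onto-PHP(12,4): 12 pigeons, 4 holes, 12*4 = 48 variables.
- pigeon clauses: one per pigeon -> 12 clauses
- hole clauses: 4 holes * C(12,2) = 4 * 66 -> 264 clauses
- onto clauses: one per hole -> 4 clauses
Total clauses = 12 + 264 + 4 = 280

280


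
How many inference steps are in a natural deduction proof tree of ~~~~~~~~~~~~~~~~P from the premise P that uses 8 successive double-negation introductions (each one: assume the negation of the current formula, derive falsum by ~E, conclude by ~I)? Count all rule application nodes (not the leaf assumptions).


Each double-negation introduction (from C infer ~~C) uses 2 inference nodes: one ~E (C and ~C give falsum) and one ~I (discharge ~C).
8 double negations = 8 * 2 = 16 inference nodes.

16


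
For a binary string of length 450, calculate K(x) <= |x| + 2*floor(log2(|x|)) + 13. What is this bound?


floor(log2(450)) = 8
2 * 8 = 16
K(x) <= 450 + 16 + 13 = 479

479


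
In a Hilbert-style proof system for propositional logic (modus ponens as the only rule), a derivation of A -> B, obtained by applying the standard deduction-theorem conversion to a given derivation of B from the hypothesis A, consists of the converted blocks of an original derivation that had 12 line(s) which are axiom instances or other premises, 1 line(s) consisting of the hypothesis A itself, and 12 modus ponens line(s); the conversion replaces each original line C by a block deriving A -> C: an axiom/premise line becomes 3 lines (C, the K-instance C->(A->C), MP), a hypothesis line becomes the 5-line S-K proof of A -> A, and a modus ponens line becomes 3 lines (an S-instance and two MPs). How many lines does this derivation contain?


Deduction-theorem conversion, block by block:
- 12 axiom/premise lines -> 3 lines each = 36
- 1 hypothesis lines -> 5 lines each (identity proof A->A) = 5
- 12 MP lines -> 3 lines each (S-instance, MP, MP) = 36
Total = 36 + 5 + 36 = 77 lines.

77


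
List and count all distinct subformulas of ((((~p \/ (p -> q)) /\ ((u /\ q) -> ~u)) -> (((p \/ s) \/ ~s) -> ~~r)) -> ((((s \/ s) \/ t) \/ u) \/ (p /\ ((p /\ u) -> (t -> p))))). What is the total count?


Formula: ((((~p \/ (p -> q)) /\ ((u /\ q) -> ~u)) -> (((p \/ s) \/ ~s) -> ~~r)) -> ((((s \/ s) \/ t) \/ u) \/ (p /\ ((p /\ u) -> (t -> p)))))
Subformulas found:
  1. r
  2. q
  3. u
  4. s
  5. t
  6. p
  7. ~p
  8. ~u
  9. ~r
  10. ~s
  11. ~~r
  12. (s \/ s)
  13. (p /\ u)
  14. (u /\ q)
  15. (p \/ s)
  16. (p -> q)
  17. (t -> p)
  18. ((s \/ s) \/ t)
  19. ((u /\ q) -> ~u)
  20. ((p \/ s) \/ ~s)
  21. (~p \/ (p -> q))
  22. (((s \/ s) \/ t) \/ u)
  23. ((p /\ u) -> (t -> p))
  24. (((p \/ s) \/ ~s) -> ~~r)
  25. (p /\ ((p /\ u) -> (t -> p)))
  26. ((~p \/ (p -> q)) /\ ((u /\ q) -> ~u))
  27. ((((s \/ s) \/ t) \/ u) \/ (p /\ ((p /\ u) -> (t -> p))))
  28. (((~p \/ (p -> q)) /\ ((u /\ q) -> ~u)) -> (((p \/ s) \/ ~s) -> ~~r))
  29. ((((~p \/ (p -> q)) /\ ((u /\ q) -> ~u)) -> (((p \/ s) \/ ~s) -> ~~r)) -> ((((s \/ s) \/ t) \/ u) \/ (p /\ ((p /\ u) -> (t -> p)))))
Total distinct subformulas = 29

29


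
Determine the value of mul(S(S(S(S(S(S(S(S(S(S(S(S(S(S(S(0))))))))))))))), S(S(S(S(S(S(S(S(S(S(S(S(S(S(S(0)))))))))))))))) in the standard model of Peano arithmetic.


mul(S^15(0), S^15(0)):
S^15(0) = 15
S^15(0) = 15
15 * 15 = 225

225


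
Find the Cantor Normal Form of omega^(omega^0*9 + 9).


omega^(omega^0*9 + 9):
omega^0 = 1, so the exponent is 9 + 9 = 18 (finite ordinal addition).
Result = omega^18, already a single CNF term.

omega^18


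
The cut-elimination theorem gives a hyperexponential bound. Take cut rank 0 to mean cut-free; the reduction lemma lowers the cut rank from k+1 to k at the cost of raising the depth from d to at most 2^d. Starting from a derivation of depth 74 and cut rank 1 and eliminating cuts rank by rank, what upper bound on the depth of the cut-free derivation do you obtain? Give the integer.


Each rank reduction sends depth d to at most 2^d; cut rank r needs r reductions.
2_0(74) = 74
2_1(74) = 2^74 = 18889465931478580854784
Cut-free depth bound = 18889465931478580854784

18889465931478580854784


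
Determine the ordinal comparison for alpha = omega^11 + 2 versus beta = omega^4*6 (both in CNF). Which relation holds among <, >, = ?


Compare term by term from highest exponent:
alpha = omega^11 + 2
beta = omega^4*6
Term 1: alpha has omega^11*1, beta has omega^4*6
Term 2: alpha has omega^0*2, beta has omega^0*0
Result: alpha > beta

alpha > beta


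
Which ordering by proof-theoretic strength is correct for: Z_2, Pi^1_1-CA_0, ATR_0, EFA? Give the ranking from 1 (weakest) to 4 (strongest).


Ordering by consistency strength:
1. EFA
2. ATR_0
3. Pi^1_1-CA_0
4. Z_2


Z_2=4, Pi^1_1-CA_0=3, ATR_0=2, EFA=1


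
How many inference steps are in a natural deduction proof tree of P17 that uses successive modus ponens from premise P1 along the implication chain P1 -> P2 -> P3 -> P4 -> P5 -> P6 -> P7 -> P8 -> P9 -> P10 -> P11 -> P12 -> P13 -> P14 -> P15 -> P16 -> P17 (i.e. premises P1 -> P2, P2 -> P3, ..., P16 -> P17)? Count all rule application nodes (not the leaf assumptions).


We have a chain: P1 -> P2 -> P3 -> P4 -> P5 -> P6 -> P7 -> P8 -> P9 -> P10 -> P11 -> P12 -> P13 -> P14 -> P15 -> P16 -> P17.
Each modus ponens application produces the next variable.
The chain has 17 propositions, so 17-1 = 16 modus ponens steps.
Total inference nodes = 16

16


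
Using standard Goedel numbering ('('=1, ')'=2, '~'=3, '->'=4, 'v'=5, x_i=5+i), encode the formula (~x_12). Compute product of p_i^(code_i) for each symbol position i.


Formula: (~x_12)
Symbol codes: [1, 3, 17, 2]
Primes: [2, 3, 5, 7]
p_1^1 = 2^1 = 2
p_2^3 = 3^3 = 27
p_3^17 = 5^17 = 762939453125
p_4^2 = 7^2 = 49
Product = 2018737792968750

2018737792968750


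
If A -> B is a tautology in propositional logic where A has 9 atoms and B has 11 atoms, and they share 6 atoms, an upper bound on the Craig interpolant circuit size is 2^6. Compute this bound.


Shared atoms = 6
Craig interpolant size bound = 2^6
= 64

64


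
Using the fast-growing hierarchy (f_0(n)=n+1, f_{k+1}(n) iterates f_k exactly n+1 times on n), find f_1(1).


f_1(1) = f_0^2(1)
f_0 adds 1 each time, applied 2 times.
f_1(1) = 1 + 2 = 3

3


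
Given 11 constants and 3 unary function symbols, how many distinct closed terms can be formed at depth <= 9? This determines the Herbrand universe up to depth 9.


Herbrand terms by depth:
Depth 0: 11 constants
Depth 1: 33 new terms (running total: 44)
Depth 2: 99 new terms (running total: 143)
Depth 3: 297 new terms (running total: 440)
Depth 4: 891 new terms (running total: 1331)
Depth 5: 2673 new terms (running total: 4004)
Depth 6: 8019 new terms (running total: 12023)
Depth 7: 24057 new terms (running total: 36080)
Depth 8: 72171 new terms (running total: 108251)
Depth 9: 216513 new terms (running total: 324764)
Total distinct ground terms = 324764

324764


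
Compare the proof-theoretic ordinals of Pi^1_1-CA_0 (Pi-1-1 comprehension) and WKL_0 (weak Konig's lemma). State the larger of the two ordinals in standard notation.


Proof-theoretic ordinal of Pi^1_1-CA_0 (Pi-1-1 comprehension): psi_0(Omega_omega)
Proof-theoretic ordinal of WKL_0 (weak Konig's lemma): omega^omega
Comparing: omega^omega < psi_0(Omega_omega).
The larger ordinal is psi_0(Omega_omega) (from Pi^1_1-CA_0 (Pi-1-1 comprehension)).

psi_0(Omega_omega)


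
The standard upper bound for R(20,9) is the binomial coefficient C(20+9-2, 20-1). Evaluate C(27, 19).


R(20,9) <= C(20+9-2, 20-1) = C(27, 19)
C(27, 19) = 27! / (19! * 8!)
= 2220075

2220075


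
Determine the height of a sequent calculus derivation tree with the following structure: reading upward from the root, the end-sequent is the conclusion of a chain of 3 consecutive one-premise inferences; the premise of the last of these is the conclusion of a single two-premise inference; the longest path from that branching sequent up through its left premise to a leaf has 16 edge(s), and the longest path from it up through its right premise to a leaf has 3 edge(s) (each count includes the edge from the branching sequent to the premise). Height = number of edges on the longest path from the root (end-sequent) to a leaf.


Longest path through the left premise: 16 edges (measured from the branching sequent)
Longest path through the right premise: 3 edges
Height of the subtree rooted at the branching sequent: max(16, 3) = 16
The branching sequent sits 3 edges above the root (the chain of one-premise inferences), so height = 16 + 3 = 19

19
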